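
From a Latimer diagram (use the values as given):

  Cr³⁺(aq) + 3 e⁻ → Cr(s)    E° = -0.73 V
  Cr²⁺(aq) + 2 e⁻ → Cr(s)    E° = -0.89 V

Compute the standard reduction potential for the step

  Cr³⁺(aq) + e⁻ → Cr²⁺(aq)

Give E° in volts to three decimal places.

Sequential free energies add, so n₃E°₃ = n₁E°₁ + n₂E°₂.
With n₃ = 3, and the known step contributing 2×(-0.89) V, the unknown satisfies 1·E° = 3×(-0.73) − 2×(-0.89) = -0.410.
E° = -0.410 / 1 = -0.410 V.

-0.410 V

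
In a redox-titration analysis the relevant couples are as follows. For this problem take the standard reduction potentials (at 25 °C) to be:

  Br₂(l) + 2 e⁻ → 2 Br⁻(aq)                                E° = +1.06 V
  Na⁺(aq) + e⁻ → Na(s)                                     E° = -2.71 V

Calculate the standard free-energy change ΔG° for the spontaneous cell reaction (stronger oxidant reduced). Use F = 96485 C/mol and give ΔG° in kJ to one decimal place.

Br₂/Br⁻ (E° = +1.06 V) is the cathode; Na⁺/Na (E° = -2.71 V) is the anode, so E°cell = +3.77 V.
Balancing electrons gives n = 2 (lcm of 2 and 1).
ΔG° = −nFE° = −(2)(96485)(+3.77) = -727,497 J = -727.5 kJ.

-727.5 kJ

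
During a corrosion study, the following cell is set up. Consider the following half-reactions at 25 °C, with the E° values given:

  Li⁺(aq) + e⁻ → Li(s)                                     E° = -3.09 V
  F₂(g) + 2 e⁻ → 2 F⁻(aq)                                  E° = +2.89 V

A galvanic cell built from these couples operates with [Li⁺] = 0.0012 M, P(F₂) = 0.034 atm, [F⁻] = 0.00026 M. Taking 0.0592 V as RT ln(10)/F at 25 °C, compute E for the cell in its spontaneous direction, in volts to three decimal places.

F₂/F⁻ is the cathode (higher E°), Li⁺/Li the anode: E°cell = +2.89 − (-3.09) = +5.98 V, n = 2.
Overall: F₂(g) + 2 Li(s) → 2 F⁻(aq) + 2 Li⁺(aq)
Q = [F⁻]^2·[Li⁺]^2 / (P(F₂)); log Q = -11.543.
E = E° − (0.0592/n) log Q = +5.98 − (0.0592/2)(-11.543) = +6.322 V.

+6.322 V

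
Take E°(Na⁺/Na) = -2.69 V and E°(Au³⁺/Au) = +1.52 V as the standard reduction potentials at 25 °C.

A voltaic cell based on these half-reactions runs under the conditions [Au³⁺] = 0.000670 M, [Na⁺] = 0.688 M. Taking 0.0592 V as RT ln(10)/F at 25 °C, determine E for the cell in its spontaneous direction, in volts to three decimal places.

Au³⁺/Au is the cathode (higher E°), Na⁺/Na the anode: E°cell = +1.52 − (-2.69) = +4.21 V, n = 3.
Overall: Au³⁺(aq) + 3 Na(s) → Au(s) + 3 Na⁺(aq)
Q = [Na⁺]^3 / ([Au³⁺]); log Q = 2.687.
E = E° − (0.0592/n) log Q = +4.21 − (0.0592/3)(2.687) = +4.157 V.

+4.157 V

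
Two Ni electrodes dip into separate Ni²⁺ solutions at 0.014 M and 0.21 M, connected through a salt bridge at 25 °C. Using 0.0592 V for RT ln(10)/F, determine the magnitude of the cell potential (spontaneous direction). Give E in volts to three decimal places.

+0.035 V

For a concentration cell E°cell = 0. The 0.21 M side is the cathode (reduction is favoured where [Ni²⁺] is higher).
With n = 2, E = −(0.0592/2) log([Ni²⁺]ₐₙ/[Ni²⁺]꜀ₐₜ) = −(0.0592/2) log(0.014/0.21) = −(0.0592/2)(-1.176) = +0.035 V.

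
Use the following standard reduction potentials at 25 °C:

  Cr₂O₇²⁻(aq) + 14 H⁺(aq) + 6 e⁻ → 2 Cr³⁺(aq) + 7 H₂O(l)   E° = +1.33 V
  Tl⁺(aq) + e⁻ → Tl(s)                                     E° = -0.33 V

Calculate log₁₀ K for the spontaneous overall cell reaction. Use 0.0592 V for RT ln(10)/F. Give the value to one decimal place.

Cathode: Cr₂O₇²⁻/Cr³⁺; anode: Tl⁺/Tl. E°cell = +1.66 V, n = 6.
log K = nE°cell / 0.0592 = (6)(+1.66) / 0.0592 = 168.2.

168.2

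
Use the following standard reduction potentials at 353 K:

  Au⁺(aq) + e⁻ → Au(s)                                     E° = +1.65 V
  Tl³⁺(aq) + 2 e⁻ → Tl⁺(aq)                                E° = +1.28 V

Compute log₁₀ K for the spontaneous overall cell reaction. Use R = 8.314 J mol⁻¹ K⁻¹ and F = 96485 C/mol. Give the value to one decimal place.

10.6

Cathode: Au⁺/Au; anode: Tl³⁺/Tl⁺. E°cell = (+1.65) − (+1.28) = +0.37 V, with n = 2.
ΔG° = −nFE° = −RT ln K, so ln K = nFE°/(RT) = (2)(96485)(+0.37) / ((8.314)(353)) = 24.328.
log₁₀ K = 24.328 / ln 10 = 10.6.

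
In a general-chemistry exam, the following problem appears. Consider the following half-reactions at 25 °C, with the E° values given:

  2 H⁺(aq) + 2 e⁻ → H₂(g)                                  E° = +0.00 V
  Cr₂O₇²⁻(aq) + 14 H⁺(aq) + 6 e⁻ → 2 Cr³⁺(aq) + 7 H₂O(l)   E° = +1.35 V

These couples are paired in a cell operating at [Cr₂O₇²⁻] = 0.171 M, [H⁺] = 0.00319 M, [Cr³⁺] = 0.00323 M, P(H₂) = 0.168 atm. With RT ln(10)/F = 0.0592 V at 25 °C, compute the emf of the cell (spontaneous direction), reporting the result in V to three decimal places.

+1.172 V

Cr₂O₇²⁻/Cr³⁺ is the cathode (higher E°), H⁺/H₂ the anode: E°cell = +1.35 − (+0.00) = +1.35 V, n = 6.
Overall: Cr₂O₇²⁻(aq) + 8 H⁺(aq) + 3 H₂(g) → 2 Cr³⁺(aq) + 7 H₂O(l)
Q = [Cr³⁺]^2 / ([Cr₂O₇²⁻]·[H⁺]^8·P(H₂)^3); log Q = 18.079.
E = E° − (0.0592/n) log Q = +1.35 − (0.0592/6)(18.079) = +1.172 V.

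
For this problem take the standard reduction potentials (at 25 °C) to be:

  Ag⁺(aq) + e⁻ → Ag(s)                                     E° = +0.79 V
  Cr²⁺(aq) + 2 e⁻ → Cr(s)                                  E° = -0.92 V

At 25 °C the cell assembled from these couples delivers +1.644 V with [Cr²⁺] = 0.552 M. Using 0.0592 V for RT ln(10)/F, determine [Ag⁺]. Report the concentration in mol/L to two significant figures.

Ag⁺/Ag is the cathode, Cr²⁺/Cr the anode: E°cell = +1.71 V, n = 2.
Overall reaction: 2 Ag⁺(aq) + Cr(s) → 2 Ag(s) + Cr²⁺(aq); Q = [Cr²⁺]^1/[Ag⁺]^2.
From E = E° − (0.0592/n) log Q: log Q = (E° − E)·n/0.0592 = (+1.71 − (+1.644))·2/0.0592 = 2.2297.
So 2·log[Ag⁺] = 1·log(0.552) − log Q = -0.2581 − (2.2297) = -2.4878; log[Ag⁺] = -2.4878 / 2 = -1.2439; [Ag⁺] = 10^(-1.2439) ≈ 0.057 M.

0.057 M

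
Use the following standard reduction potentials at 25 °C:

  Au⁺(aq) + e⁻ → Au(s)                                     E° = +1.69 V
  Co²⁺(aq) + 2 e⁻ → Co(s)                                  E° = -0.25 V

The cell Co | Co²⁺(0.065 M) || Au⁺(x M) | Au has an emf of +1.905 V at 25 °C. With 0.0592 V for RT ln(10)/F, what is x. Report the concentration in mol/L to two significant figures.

Au⁺/Au is the cathode, Co²⁺/Co the anode: E°cell = +1.94 V, n = 2.
Overall reaction: 2 Au⁺(aq) + Co(s) → 2 Au(s) + Co²⁺(aq); Q = [Co²⁺]^1/[Au⁺]^2.
From E = E° − (0.0592/n) log Q: log Q = (E° − E)·n/0.0592 = (+1.94 − (+1.905))·2/0.0592 = 1.1824.
So 2·log[Au⁺] = 1·log(0.065) − log Q = -1.1871 − (1.1824) = -2.3695; log[Au⁺] = -2.3695 / 2 = -1.1847; [Au⁺] = 10^(-1.1847) ≈ 0.065 M.

0.065 M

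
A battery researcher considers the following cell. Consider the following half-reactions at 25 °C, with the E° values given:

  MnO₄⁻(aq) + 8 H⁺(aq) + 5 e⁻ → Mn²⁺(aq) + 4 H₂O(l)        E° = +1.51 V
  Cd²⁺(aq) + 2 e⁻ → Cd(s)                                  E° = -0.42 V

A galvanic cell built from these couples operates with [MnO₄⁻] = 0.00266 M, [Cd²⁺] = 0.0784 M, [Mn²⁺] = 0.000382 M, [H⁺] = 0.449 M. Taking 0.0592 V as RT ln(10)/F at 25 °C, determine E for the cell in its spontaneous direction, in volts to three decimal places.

+1.940 V

MnO₄⁻/Mn²⁺ is the cathode (higher E°), Cd²⁺/Cd the anode: E°cell = +1.51 − (-0.42) = +1.93 V, n = 10.
Overall: 2 MnO₄⁻(aq) + 16 H⁺(aq) + 5 Cd(s) → 2 Mn²⁺(aq) + 8 H₂O(l) + 5 Cd²⁺(aq)
Q = [Mn²⁺]^2·[Cd²⁺]^5 / ([MnO₄⁻]^2·[H⁺]^16); log Q = -1.650.
E = E° − (0.0592/n) log Q = +1.93 − (0.0592/10)(-1.650) = +1.940 V.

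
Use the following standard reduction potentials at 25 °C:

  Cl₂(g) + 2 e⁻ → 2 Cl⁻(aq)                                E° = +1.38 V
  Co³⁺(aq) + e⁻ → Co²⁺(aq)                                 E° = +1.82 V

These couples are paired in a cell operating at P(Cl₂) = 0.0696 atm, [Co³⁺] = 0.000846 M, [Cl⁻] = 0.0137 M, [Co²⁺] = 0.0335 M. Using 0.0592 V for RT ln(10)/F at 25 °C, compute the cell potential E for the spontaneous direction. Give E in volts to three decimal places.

Co³⁺/Co²⁺ is the cathode (higher E°), Cl₂/Cl⁻ the anode: E°cell = +1.82 − (+1.38) = +0.44 V, n = 2.
Overall: 2 Co³⁺(aq) + 2 Cl⁻(aq) → 2 Co²⁺(aq) + Cl₂(g)
Q = [Co²⁺]^2·P(Cl₂) / ([Co³⁺]^2·[Cl⁻]^2); log Q = 5.765.
E = E° − (0.0592/n) log Q = +0.44 − (0.0592/2)(5.765) = +0.269 V.

+0.269 V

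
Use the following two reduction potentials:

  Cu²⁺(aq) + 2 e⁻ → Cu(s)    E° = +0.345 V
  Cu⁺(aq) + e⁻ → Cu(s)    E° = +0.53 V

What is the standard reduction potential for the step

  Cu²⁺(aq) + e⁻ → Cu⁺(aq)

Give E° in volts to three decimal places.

+0.160 V

Sequential free energies add, so n₃E°₃ = n₁E°₁ + n₂E°₂.
With n₃ = 2, and the known step contributing 1×(+0.53) V, the unknown satisfies 1·E° = 2×(+0.345) − 1×(+0.53) = +0.160.
E° = +0.160 / 1 = +0.160 V.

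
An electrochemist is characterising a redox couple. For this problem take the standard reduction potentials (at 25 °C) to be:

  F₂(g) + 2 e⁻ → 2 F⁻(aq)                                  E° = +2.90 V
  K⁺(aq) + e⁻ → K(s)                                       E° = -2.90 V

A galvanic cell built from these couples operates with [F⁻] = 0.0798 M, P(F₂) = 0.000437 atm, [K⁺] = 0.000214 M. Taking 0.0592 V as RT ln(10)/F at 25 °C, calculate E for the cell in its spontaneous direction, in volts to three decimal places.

F₂/F⁻ is the cathode (higher E°), K⁺/K the anode: E°cell = +2.90 − (-2.90) = +5.80 V, n = 2.
Overall: F₂(g) + 2 K(s) → 2 F⁻(aq) + 2 K⁺(aq)
Q = [F⁻]^2·[K⁺]^2 / (P(F₂)); log Q = -6.176.
E = E° − (0.0592/n) log Q = +5.80 − (0.0592/2)(-6.176) = +5.983 V.

+5.983 V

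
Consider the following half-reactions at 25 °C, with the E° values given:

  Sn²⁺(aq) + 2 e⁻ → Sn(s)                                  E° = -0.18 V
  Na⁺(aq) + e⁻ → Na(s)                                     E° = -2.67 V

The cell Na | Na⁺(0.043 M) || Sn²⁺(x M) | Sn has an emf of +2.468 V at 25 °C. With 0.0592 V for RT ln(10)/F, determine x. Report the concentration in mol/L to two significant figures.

Sn²⁺/Sn is the cathode, Na⁺/Na the anode: E°cell = +2.49 V, n = 2.
Overall reaction: Sn²⁺(aq) + 2 Na(s) → Sn(s) + 2 Na⁺(aq); Q = [Na⁺]^2/[Sn²⁺]^1.
From E = E° − (0.0592/n) log Q: log Q = (E° − E)·n/0.0592 = (+2.49 − (+2.468))·2/0.0592 = 0.7432.
So 1·log[Sn²⁺] = 2·log(0.043) − log Q = -2.7331 − (0.7432) = -3.4763; [Sn²⁺] = 10^(-3.4763) ≈ 0.00033 M.

0.00033 M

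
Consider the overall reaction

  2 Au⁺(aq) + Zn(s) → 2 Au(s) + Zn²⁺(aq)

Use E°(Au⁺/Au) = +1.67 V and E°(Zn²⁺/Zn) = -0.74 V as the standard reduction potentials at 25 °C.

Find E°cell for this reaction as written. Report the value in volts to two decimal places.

The Au⁺/Au couple has the higher reduction potential, so it is the cathode; Zn²⁺/Zn is oxidised at the anode.
E°cell = E°(cathode) − E°(anode) = (+1.67) − (-0.74) = +2.41 V.
Since E°cell > 0, the reaction is spontaneous under standard conditions.

+2.41 V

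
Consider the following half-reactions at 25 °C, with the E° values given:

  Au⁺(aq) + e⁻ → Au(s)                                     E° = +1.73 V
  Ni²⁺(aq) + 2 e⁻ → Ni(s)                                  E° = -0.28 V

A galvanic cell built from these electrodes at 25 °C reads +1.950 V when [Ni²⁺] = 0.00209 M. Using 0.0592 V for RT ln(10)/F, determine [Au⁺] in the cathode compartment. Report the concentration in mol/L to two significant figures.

Au⁺/Au is the cathode, Ni²⁺/Ni the anode: E°cell = +2.01 V, n = 2.
Overall reaction: 2 Au⁺(aq) + Ni(s) → 2 Au(s) + Ni²⁺(aq); Q = [Ni²⁺]^1/[Au⁺]^2.
From E = E° − (0.0592/n) log Q: log Q = (E° − E)·n/0.0592 = (+2.01 − (+1.950))·2/0.0592 = 2.0270.
So 2·log[Au⁺] = 1·log(0.00209) − log Q = -2.6799 − (2.0270) = -4.7069; log[Au⁺] = -4.7069 / 2 = -2.3535; [Au⁺] = 10^(-2.3535) ≈ 0.0044 M.

0.0044 M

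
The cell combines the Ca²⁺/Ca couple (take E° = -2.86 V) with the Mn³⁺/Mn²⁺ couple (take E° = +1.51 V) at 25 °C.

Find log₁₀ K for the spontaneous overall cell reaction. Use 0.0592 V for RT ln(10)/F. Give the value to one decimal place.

Cathode: Mn³⁺/Mn²⁺; anode: Ca²⁺/Ca. E°cell = +4.37 V, n = 2.
log K = nE°cell / 0.0592 = (2)(+4.37) / 0.0592 = 147.6.

147.6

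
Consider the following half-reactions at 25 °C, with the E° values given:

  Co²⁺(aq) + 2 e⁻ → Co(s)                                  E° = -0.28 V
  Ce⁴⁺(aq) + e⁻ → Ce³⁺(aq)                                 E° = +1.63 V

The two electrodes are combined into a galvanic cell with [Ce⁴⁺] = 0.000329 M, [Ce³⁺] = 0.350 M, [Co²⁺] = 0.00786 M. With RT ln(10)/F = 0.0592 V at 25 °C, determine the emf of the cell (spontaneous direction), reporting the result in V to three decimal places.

+1.793 V

Ce⁴⁺/Ce³⁺ is the cathode (higher E°), Co²⁺/Co the anode: E°cell = +1.63 − (-0.28) = +1.91 V, n = 2.
Overall: 2 Ce⁴⁺(aq) + Co(s) → 2 Ce³⁺(aq) + Co²⁺(aq)
Q = [Ce³⁺]^2·[Co²⁺] / ([Ce⁴⁺]^2); log Q = 3.949.
E = E° − (0.0592/n) log Q = +1.91 − (0.0592/2)(3.949) = +1.793 V.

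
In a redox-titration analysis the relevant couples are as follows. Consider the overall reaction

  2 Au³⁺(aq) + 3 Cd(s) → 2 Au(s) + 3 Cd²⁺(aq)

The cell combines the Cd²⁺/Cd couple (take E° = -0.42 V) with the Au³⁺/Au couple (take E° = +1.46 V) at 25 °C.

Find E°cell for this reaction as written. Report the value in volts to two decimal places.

+1.88 V

The Au³⁺/Au couple has the higher reduction potential, so it is the cathode; Cd²⁺/Cd is oxidised at the anode.
E°cell = E°(cathode) − E°(anode) = (+1.46) − (-0.42) = +1.88 V.
Since E°cell > 0, the reaction is spontaneous under standard conditions.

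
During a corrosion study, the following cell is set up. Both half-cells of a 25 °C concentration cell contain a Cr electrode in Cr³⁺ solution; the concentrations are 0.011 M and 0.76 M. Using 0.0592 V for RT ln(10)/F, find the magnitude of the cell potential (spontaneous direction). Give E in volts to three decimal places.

For a concentration cell E°cell = 0. The 0.76 M side is the cathode (reduction is favoured where [Cr³⁺] is higher).
With n = 3, E = −(0.0592/3) log([Cr³⁺]ₐₙ/[Cr³⁺]꜀ₐₜ) = −(0.0592/3) log(0.011/0.76) = −(0.0592/3)(-1.839) = +0.036 V.

+0.036 V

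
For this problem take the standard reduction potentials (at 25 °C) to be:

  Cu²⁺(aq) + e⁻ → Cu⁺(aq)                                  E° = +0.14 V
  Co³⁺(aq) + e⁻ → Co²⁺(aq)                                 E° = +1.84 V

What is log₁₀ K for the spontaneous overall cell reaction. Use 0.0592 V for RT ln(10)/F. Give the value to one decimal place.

Cathode: Co³⁺/Co²⁺; anode: Cu²⁺/Cu⁺. E°cell = +1.70 V, n = 1.
log K = nE°cell / 0.0592 = (1)(+1.70) / 0.0592 = 28.7.

28.7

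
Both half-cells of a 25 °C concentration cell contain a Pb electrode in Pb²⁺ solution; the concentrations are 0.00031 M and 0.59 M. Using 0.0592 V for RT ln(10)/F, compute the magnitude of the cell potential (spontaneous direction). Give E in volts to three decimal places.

For a concentration cell E°cell = 0. The 0.59 M side is the cathode (reduction is favoured where [Pb²⁺] is higher).
With n = 2, E = −(0.0592/2) log([Pb²⁺]ₐₙ/[Pb²⁺]꜀ₐₜ) = −(0.0592/2) log(0.00031/0.59) = −(0.0592/2)(-3.279) = +0.097 V.

+0.097 V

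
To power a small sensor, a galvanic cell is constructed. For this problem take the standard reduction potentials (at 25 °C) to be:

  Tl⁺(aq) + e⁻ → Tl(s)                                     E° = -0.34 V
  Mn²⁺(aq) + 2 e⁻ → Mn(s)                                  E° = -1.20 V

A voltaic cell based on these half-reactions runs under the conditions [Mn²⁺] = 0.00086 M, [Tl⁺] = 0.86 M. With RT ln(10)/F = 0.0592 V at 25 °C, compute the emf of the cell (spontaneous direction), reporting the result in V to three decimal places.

+0.947 V

Tl⁺/Tl is the cathode (higher E°), Mn²⁺/Mn the anode: E°cell = -0.34 − (-1.20) = +0.86 V, n = 2.
Overall: 2 Tl⁺(aq) + Mn(s) → 2 Tl(s) + Mn²⁺(aq)
Q = [Mn²⁺] / ([Tl⁺]^2); log Q = -2.934.
E = E° − (0.0592/n) log Q = +0.86 − (0.0592/2)(-2.934) = +0.947 V.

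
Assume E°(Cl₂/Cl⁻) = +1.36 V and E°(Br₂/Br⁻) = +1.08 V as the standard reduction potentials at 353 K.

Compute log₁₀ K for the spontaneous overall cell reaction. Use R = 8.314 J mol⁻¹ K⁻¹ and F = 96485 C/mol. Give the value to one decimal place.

8.0

Cathode: Cl₂/Cl⁻; anode: Br₂/Br⁻. E°cell = (+1.36) − (+1.08) = +0.28 V, with n = 2.
ΔG° = −nFE° = −RT ln K, so ln K = nFE°/(RT) = (2)(96485)(+0.28) / ((8.314)(353)) = 18.410.
log₁₀ K = 18.410 / ln 10 = 8.0.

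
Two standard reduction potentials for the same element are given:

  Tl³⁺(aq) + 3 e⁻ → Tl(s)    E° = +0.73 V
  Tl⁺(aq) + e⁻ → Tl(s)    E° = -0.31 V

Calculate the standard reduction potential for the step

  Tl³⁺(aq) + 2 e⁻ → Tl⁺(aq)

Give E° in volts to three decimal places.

Sequential free energies add, so n₃E°₃ = n₁E°₁ + n₂E°₂.
With n₃ = 3, and the known step contributing 1×(-0.31) V, the unknown satisfies 2·E° = 3×(+0.73) − 1×(-0.31) = +2.500.
E° = +2.500 / 2 = +1.250 V.

+1.250 V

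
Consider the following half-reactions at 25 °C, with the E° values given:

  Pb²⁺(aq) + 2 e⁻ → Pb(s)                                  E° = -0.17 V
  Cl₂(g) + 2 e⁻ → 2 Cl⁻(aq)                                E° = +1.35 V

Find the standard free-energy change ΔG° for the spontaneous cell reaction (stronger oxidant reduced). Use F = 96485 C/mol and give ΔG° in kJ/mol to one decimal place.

Cl₂/Cl⁻ (E° = +1.35 V) is the cathode; Pb²⁺/Pb (E° = -0.17 V) is the anode, so E°cell = +1.52 V.
Balancing electrons gives n = 2 (lcm of 2 and 2).
ΔG° = −nFE° = −(2)(96485)(+1.52) = -293,314 J = -293.3 kJ/mol.

-293.3 kJ/mol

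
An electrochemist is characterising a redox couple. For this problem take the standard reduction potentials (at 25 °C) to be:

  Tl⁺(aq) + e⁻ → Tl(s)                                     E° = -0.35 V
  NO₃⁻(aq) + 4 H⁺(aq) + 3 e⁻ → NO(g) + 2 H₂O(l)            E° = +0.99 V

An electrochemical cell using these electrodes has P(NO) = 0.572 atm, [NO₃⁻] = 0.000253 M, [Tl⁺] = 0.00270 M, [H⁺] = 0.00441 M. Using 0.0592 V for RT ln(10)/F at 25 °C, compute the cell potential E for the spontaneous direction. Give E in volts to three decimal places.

NO₃⁻/NO is the cathode (higher E°), Tl⁺/Tl the anode: E°cell = +0.99 − (-0.35) = +1.34 V, n = 3.
Overall: NO₃⁻(aq) + 4 H⁺(aq) + 3 Tl(s) → NO(g) + 2 H₂O(l) + 3 Tl⁺(aq)
Q = P(NO)·[Tl⁺]^3 / ([NO₃⁻]·[H⁺]^4); log Q = 5.071.
E = E° − (0.0592/n) log Q = +1.34 − (0.0592/3)(5.071) = +1.240 V.

+1.240 V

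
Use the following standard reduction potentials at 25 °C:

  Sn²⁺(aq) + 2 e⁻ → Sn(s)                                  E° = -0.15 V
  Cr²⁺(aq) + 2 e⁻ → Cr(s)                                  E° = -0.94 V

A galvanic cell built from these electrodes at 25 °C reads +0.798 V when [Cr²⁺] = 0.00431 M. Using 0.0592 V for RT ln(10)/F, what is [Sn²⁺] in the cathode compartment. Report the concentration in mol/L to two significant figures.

Sn²⁺/Sn is the cathode, Cr²⁺/Cr the anode: E°cell = +0.79 V, n = 2.
Overall reaction: Sn²⁺(aq) + Cr(s) → Sn(s) + Cr²⁺(aq); Q = [Cr²⁺]^1/[Sn²⁺]^1.
From E = E° − (0.0592/n) log Q: log Q = (E° − E)·n/0.0592 = (+0.79 − (+0.798))·2/0.0592 = -0.2703.
So 1·log[Sn²⁺] = 1·log(0.00431) − log Q = -2.3655 − (-0.2703) = -2.0952; [Sn²⁺] = 10^(-2.0952) ≈ 0.0080 M.

0.0080 M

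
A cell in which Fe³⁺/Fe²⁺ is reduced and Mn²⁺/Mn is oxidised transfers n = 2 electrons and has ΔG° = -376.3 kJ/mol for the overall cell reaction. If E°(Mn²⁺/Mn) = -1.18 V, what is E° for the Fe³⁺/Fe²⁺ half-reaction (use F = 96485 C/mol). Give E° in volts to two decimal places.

E°cell = −ΔG°/(nF) = −(-376.3×10³)/((2)(96485)) = +1.950 V.
Since Fe³⁺/Fe²⁺ is the cathode and Mn²⁺/Mn the anode, E°cell = E°(Fe³⁺/Fe²⁺) − E°(Mn²⁺/Mn).
So E°(Fe³⁺/Fe²⁺) = E°cell + E°(Mn²⁺/Mn) = +1.950 + (-1.18) = +0.77 V.

+0.77 V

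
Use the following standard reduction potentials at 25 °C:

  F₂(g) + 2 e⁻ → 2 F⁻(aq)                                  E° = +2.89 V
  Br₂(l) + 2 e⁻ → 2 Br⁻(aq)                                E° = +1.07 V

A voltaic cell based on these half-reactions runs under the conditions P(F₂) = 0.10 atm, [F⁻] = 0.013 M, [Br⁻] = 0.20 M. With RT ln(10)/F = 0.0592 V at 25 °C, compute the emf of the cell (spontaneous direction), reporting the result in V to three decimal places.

F₂/F⁻ is the cathode (higher E°), Br₂/Br⁻ the anode: E°cell = +2.89 − (+1.07) = +1.82 V, n = 2.
Overall: F₂(g) + 2 Br⁻(aq) → 2 F⁻(aq) + Br₂(l)
Q = [F⁻]^2 / (P(F₂)·[Br⁻]^2); log Q = -1.374.
E = E° − (0.0592/n) log Q = +1.82 − (0.0592/2)(-1.374) = +1.861 V.

+1.861 V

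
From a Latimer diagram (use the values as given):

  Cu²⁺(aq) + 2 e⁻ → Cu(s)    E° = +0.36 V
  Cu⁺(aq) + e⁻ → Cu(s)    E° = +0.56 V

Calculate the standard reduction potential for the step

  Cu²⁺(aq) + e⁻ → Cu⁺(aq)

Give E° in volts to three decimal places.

+0.160 V

Sequential free energies add, so n₃E°₃ = n₁E°₁ + n₂E°₂.
With n₃ = 2, and the known step contributing 1×(+0.56) V, the unknown satisfies 1·E° = 2×(+0.36) − 1×(+0.56) = +0.160.
E° = +0.160 / 1 = +0.160 V.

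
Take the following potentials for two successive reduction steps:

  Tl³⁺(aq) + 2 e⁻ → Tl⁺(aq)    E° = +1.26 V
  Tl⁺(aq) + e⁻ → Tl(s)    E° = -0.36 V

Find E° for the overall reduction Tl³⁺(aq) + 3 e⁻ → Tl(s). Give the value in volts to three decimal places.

+0.720 V

Adding the free-energy changes (−nFE°) of the two steps gives −n₃FE°₃ = −n₁FE°₁ − n₂FE°₂.
E°₃ = (2×+1.26 + 1×-0.36) / 3 = (+2.160) / 3 = +0.720 V.
Simply averaging or adding the two E° values would be wrong; the electron-weighted sum is required.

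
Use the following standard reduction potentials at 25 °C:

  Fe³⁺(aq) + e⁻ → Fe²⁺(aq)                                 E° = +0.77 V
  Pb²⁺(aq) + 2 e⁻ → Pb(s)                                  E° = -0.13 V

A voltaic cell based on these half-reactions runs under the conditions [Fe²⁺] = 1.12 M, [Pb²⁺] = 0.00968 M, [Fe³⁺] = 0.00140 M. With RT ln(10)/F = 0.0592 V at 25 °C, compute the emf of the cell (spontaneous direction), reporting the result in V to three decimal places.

Fe³⁺/Fe²⁺ is the cathode (higher E°), Pb²⁺/Pb the anode: E°cell = +0.77 − (-0.13) = +0.90 V, n = 2.
Overall: 2 Fe³⁺(aq) + Pb(s) → 2 Fe²⁺(aq) + Pb²⁺(aq)
Q = [Fe²⁺]^2·[Pb²⁺] / ([Fe³⁺]^2); log Q = 3.792.
E = E° − (0.0592/n) log Q = +0.90 − (0.0592/2)(3.792) = +0.788 V.

+0.788 V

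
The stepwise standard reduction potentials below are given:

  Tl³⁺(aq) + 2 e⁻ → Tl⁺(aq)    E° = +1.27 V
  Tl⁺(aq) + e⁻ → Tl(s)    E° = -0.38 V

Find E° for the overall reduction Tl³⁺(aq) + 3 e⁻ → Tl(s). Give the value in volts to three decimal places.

Adding the free-energy changes (−nFE°) of the two steps gives −n₃FE°₃ = −n₁FE°₁ − n₂FE°₂.
E°₃ = (2×+1.27 + 1×-0.38) / 3 = (+2.160) / 3 = +0.720 V.

+0.720 V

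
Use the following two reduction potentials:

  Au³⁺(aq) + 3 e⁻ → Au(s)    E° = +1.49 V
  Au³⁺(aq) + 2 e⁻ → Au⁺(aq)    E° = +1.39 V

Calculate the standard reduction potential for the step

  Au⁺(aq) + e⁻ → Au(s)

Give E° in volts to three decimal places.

Sequential free energies add, so n₃E°₃ = n₁E°₁ + n₂E°₂.
With n₃ = 3, and the known step contributing 2×(+1.39) V, the unknown satisfies 1·E° = 3×(+1.49) − 2×(+1.39) = +1.690.
E° = +1.690 / 1 = +1.690 V.

+1.690 V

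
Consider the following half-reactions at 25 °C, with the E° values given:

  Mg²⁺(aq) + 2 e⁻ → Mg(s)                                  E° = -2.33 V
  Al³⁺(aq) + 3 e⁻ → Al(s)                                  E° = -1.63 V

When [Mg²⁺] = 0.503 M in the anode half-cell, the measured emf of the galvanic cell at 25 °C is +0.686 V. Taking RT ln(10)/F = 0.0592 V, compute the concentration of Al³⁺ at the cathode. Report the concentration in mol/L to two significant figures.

Al³⁺/Al is the cathode, Mg²⁺/Mg the anode: E°cell = +0.70 V, n = 6.
Overall reaction: 2 Al³⁺(aq) + 3 Mg(s) → 2 Al(s) + 3 Mg²⁺(aq); Q = [Mg²⁺]^3/[Al³⁺]^2.
From E = E° − (0.0592/n) log Q: log Q = (E° − E)·n/0.0592 = (+0.70 − (+0.686))·6/0.0592 = 1.4189.
So 2·log[Al³⁺] = 3·log(0.503) − log Q = -0.8953 − (1.4189) = -2.3142; log[Al³⁺] = -2.3142 / 2 = -1.1571; [Al³⁺] = 10^(-1.1571) ≈ 0.070 M.

0.070 M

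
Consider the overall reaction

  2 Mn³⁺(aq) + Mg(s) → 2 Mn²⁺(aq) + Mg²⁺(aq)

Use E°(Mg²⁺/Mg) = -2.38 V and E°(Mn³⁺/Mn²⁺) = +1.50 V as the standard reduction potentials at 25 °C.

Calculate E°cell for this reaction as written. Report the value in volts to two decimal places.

The Mn³⁺/Mn²⁺ couple has the higher reduction potential, so it is the cathode; Mg²⁺/Mg is oxidised at the anode.
E°cell = E°(cathode) − E°(anode) = (+1.50) − (-2.38) = +3.88 V.

+3.88 V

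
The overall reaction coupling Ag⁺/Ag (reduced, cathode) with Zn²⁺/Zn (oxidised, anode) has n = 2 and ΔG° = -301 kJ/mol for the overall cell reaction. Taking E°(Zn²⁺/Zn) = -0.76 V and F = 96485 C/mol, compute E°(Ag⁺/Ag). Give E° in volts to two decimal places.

E°cell = −ΔG°/(nF) = −(-301×10³)/((2)(96485)) = +1.560 V.
Since Ag⁺/Ag is the cathode and Zn²⁺/Zn the anode, E°cell = E°(Ag⁺/Ag) − E°(Zn²⁺/Zn).
So E°(Ag⁺/Ag) = E°cell + E°(Zn²⁺/Zn) = +1.560 + (-0.76) = +0.80 V.

+0.80 V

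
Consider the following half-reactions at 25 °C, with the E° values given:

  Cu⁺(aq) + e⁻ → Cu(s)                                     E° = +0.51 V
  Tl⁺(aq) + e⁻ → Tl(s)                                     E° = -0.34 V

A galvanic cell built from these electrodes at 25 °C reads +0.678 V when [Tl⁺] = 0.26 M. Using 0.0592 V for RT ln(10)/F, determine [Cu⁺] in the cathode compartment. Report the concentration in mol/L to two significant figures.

Cu⁺/Cu is the cathode, Tl⁺/Tl the anode: E°cell = +0.85 V, n = 1.
Overall reaction: Cu⁺(aq) + Tl(s) → Cu(s) + Tl⁺(aq); Q = [Tl⁺]^1/[Cu⁺]^1.
From E = E° − (0.0592/n) log Q: log Q = (E° − E)·n/0.0592 = (+0.85 − (+0.678))·1/0.0592 = 2.9054.
So 1·log[Cu⁺] = 1·log(0.26) − log Q = -0.5850 − (2.9054) = -3.4904; [Cu⁺] = 10^(-3.4904) ≈ 0.00032 M.

0.00032 M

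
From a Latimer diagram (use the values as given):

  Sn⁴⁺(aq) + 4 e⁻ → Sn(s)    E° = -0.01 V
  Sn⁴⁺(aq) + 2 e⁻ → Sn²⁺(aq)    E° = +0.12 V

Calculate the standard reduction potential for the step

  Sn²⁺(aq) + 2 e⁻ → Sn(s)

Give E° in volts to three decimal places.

Sequential free energies add, so n₃E°₃ = n₁E°₁ + n₂E°₂.
With n₃ = 4, and the known step contributing 2×(+0.12) V, the unknown satisfies 2·E° = 4×(-0.01) − 2×(+0.12) = -0.280.
E° = -0.280 / 2 = -0.140 V.

-0.140 V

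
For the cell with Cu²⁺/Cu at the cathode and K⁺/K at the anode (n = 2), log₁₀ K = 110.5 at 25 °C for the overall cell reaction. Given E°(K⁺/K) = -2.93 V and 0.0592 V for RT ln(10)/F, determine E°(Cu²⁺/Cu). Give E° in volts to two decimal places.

+0.34 V

E°cell = (0.0592/n)·log K = (0.0592/2)(110.5) = +3.271 V.
Since Cu²⁺/Cu is the cathode and K⁺/K the anode, E°cell = E°(Cu²⁺/Cu) − E°(K⁺/K).
So E°(Cu²⁺/Cu) = E°cell + E°(K⁺/K) = +3.271 + (-2.93) = +0.34 V.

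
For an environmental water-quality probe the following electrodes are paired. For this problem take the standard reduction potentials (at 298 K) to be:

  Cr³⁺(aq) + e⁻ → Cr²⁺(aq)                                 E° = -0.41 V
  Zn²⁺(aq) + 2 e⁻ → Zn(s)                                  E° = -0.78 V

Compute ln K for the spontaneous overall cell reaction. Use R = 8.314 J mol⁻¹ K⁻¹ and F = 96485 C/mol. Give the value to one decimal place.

Cathode: Cr³⁺/Cr²⁺; anode: Zn²⁺/Zn. E°cell = (-0.41) − (-0.78) = +0.37 V, with n = 2.
ΔG° = −nFE° = −RT ln K, so ln K = nFE°/(RT) = (2)(96485)(+0.37) / ((8.314)(298)) = 28.818.

28.8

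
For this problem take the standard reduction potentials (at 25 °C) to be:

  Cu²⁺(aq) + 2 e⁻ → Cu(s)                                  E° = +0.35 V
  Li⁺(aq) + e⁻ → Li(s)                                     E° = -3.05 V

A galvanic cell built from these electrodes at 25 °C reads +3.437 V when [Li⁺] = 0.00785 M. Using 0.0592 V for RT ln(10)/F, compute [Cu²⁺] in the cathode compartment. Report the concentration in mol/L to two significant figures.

0.0011 M

Cu²⁺/Cu is the cathode, Li⁺/Li the anode: E°cell = +3.40 V, n = 2.
Overall reaction: Cu²⁺(aq) + 2 Li(s) → Cu(s) + 2 Li⁺(aq); Q = [Li⁺]^2/[Cu²⁺]^1.
From E = E° − (0.0592/n) log Q: log Q = (E° − E)·n/0.0592 = (+3.40 − (+3.437))·2/0.0592 = -1.2500.
So 1·log[Cu²⁺] = 2·log(0.00785) − log Q = -4.2103 − (-1.2500) = -2.9603; [Cu²⁺] = 10^(-2.9603) ≈ 0.0011 M.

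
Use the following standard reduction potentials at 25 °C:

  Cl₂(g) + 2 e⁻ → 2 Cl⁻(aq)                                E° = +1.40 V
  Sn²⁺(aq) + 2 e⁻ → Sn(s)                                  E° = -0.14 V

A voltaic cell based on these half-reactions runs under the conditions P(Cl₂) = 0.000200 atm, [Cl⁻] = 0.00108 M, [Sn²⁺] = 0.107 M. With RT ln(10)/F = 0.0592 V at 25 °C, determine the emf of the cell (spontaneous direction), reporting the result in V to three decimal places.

Cl₂/Cl⁻ is the cathode (higher E°), Sn²⁺/Sn the anode: E°cell = +1.40 − (-0.14) = +1.54 V, n = 2.
Overall: Cl₂(g) + Sn(s) → 2 Cl⁻(aq) + Sn²⁺(aq)
Q = [Cl⁻]^2·[Sn²⁺] / (P(Cl₂)); log Q = -3.205.
E = E° − (0.0592/n) log Q = +1.54 − (0.0592/2)(-3.205) = +1.635 V.

+1.635 V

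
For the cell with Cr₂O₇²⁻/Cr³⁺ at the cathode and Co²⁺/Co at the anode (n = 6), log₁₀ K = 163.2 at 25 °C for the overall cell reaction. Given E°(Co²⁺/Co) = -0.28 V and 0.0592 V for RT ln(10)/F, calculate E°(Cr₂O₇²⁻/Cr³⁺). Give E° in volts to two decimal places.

+1.33 V

E°cell = (0.0592/n)·log K = (0.0592/6)(163.2) = +1.610 V.
Since Cr₂O₇²⁻/Cr³⁺ is the cathode and Co²⁺/Co the anode, E°cell = E°(Cr₂O₇²⁻/Cr³⁺) − E°(Co²⁺/Co).
So E°(Cr₂O₇²⁻/Cr³⁺) = E°cell + E°(Co²⁺/Co) = +1.610 + (-0.28) = +1.33 V.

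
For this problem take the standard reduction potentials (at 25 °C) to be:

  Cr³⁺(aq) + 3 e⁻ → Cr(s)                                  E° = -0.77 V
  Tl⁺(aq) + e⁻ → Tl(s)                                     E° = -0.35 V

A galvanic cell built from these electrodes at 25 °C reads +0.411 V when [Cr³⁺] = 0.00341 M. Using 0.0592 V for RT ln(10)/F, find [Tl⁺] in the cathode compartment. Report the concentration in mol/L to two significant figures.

Tl⁺/Tl is the cathode, Cr³⁺/Cr the anode: E°cell = +0.42 V, n = 3.
Overall reaction: 3 Tl⁺(aq) + Cr(s) → 3 Tl(s) + Cr³⁺(aq); Q = [Cr³⁺]^1/[Tl⁺]^3.
From E = E° − (0.0592/n) log Q: log Q = (E° − E)·n/0.0592 = (+0.42 − (+0.411))·3/0.0592 = 0.4561.
So 3·log[Tl⁺] = 1·log(0.00341) − log Q = -2.4672 − (0.4561) = -2.9233; log[Tl⁺] = -2.9233 / 3 = -0.9744; [Tl⁺] = 10^(-0.9744) ≈ 0.11 M.

0.11 M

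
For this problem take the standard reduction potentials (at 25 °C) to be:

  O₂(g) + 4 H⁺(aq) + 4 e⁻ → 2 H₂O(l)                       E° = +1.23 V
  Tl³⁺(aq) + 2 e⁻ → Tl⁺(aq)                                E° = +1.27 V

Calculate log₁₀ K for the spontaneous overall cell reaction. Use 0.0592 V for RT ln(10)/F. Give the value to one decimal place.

2.7

Cathode: Tl³⁺/Tl⁺; anode: O₂/H₂O. E°cell = +0.04 V, n = 4.
log K = nE°cell / 0.0592 = (4)(+0.04) / 0.0592 = 2.7.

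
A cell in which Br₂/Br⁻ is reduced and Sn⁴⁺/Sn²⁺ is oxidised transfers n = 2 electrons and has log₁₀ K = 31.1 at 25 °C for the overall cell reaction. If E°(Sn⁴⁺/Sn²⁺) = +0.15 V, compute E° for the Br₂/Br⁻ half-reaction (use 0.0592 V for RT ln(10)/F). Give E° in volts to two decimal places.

+1.07 V

E°cell = (0.0592/n)·log K = (0.0592/2)(31.1) = +0.921 V.
Since Br₂/Br⁻ is the cathode and Sn⁴⁺/Sn²⁺ the anode, E°cell = E°(Br₂/Br⁻) − E°(Sn⁴⁺/Sn²⁺).
So E°(Br₂/Br⁻) = E°cell + E°(Sn⁴⁺/Sn²⁺) = +0.921 + (+0.15) = +1.07 V.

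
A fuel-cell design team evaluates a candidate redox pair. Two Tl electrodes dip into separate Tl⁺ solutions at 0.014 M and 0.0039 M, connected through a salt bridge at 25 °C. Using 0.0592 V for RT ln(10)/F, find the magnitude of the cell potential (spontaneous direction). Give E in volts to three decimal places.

+0.033 V

For a concentration cell E°cell = 0. The 0.014 M side is the cathode (reduction is favoured where [Tl⁺] is higher).
With n = 1, E = −(0.0592/1) log([Tl⁺]ₐₙ/[Tl⁺]꜀ₐₜ) = −(0.0592/1) log(0.0039/0.014) = −(0.0592/1)(-0.555) = +0.033 V.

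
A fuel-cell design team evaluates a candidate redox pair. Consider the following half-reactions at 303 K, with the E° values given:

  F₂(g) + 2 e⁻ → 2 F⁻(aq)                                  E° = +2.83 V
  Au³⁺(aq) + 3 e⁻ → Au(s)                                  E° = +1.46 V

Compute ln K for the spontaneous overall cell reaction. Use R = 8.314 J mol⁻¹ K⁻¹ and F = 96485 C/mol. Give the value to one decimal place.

314.8

Cathode: F₂/F⁻; anode: Au³⁺/Au. E°cell = (+2.83) − (+1.46) = +1.37 V, with n = 6.
ΔG° = −nFE° = −RT ln K, so ln K = nFE°/(RT) = (6)(96485)(+1.37) / ((8.314)(303)) = 314.832.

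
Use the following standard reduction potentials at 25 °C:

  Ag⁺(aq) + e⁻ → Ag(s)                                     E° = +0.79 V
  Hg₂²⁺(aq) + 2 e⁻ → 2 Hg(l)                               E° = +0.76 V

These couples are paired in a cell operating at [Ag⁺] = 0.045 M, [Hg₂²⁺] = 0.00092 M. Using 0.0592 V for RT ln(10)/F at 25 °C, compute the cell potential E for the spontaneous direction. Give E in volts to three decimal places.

Ag⁺/Ag is the cathode (higher E°), Hg₂²⁺/Hg the anode: E°cell = +0.79 − (+0.76) = +0.03 V, n = 2.
Overall: 2 Ag⁺(aq) + 2 Hg(l) → 2 Ag(s) + Hg₂²⁺(aq)
Q = [Hg₂²⁺] / ([Ag⁺]^2); log Q = -0.343.
E = E° − (0.0592/n) log Q = +0.03 − (0.0592/2)(-0.343) = +0.040 V.

+0.040 V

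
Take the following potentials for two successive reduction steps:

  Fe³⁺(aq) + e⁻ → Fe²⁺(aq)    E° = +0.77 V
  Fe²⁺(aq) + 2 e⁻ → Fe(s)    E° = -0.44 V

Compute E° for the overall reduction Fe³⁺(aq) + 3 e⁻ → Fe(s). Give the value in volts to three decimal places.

-0.037 V

Standard free energies of sequential steps add: ΔG°₃ = ΔG°₁ + ΔG°₂, so n₃E°₃ = n₁E°₁ + n₂E°₂.
E°₃ = (1×+0.77 + 2×-0.44) / 3 = (-0.110) / 3 = -0.037 V.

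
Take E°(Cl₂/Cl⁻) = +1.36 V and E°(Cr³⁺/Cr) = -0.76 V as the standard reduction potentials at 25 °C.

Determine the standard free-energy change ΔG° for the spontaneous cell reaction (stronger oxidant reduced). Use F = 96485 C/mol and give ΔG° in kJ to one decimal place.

Cl₂/Cl⁻ (E° = +1.36 V) is the cathode; Cr³⁺/Cr (E° = -0.76 V) is the anode, so E°cell = +2.12 V.
Balancing electrons gives n = 6 (lcm of 2 and 3).
ΔG° = −nFE° = −(6)(96485)(+2.12) = -1,227,289 J = -1227.3 kJ.

-1227.3 kJ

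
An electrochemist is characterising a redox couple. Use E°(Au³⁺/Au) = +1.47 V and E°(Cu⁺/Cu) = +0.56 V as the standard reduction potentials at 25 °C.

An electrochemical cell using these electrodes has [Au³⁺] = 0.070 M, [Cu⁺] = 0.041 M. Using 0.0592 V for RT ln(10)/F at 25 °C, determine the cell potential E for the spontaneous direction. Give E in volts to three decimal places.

Au³⁺/Au is the cathode (higher E°), Cu⁺/Cu the anode: E°cell = +1.47 − (+0.56) = +0.91 V, n = 3.
Overall: Au³⁺(aq) + 3 Cu(s) → Au(s) + 3 Cu⁺(aq)
Q = [Cu⁺]^3 / ([Au³⁺]); log Q = -3.007.
E = E° − (0.0592/n) log Q = +0.91 − (0.0592/3)(-3.007) = +0.969 V.

+0.969 V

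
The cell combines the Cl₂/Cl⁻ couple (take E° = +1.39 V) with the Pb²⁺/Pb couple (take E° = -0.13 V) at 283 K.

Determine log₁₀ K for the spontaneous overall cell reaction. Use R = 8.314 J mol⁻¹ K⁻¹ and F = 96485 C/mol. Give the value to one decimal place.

Cathode: Cl₂/Cl⁻; anode: Pb²⁺/Pb. E°cell = (+1.39) − (-0.13) = +1.52 V, with n = 2.
ΔG° = −nFE° = −RT ln K, so ln K = nFE°/(RT) = (2)(96485)(+1.52) / ((8.314)(283)) = 124.663.
log₁₀ K = 124.663 / ln 10 = 54.1.

54.1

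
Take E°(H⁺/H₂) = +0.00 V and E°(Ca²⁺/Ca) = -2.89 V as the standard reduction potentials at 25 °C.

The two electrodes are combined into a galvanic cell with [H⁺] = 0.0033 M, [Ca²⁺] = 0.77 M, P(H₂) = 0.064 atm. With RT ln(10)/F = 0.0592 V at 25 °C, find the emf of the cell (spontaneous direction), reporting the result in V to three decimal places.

+2.782 V

H⁺/H₂ is the cathode (higher E°), Ca²⁺/Ca the anode: E°cell = +0.00 − (-2.89) = +2.89 V, n = 2.
Overall: 2 H⁺(aq) + Ca(s) → H₂(g) + Ca²⁺(aq)
Q = P(H₂)·[Ca²⁺] / ([H⁺]^2); log Q = 3.656.
E = E° − (0.0592/n) log Q = +2.89 − (0.0592/2)(3.656) = +2.782 V.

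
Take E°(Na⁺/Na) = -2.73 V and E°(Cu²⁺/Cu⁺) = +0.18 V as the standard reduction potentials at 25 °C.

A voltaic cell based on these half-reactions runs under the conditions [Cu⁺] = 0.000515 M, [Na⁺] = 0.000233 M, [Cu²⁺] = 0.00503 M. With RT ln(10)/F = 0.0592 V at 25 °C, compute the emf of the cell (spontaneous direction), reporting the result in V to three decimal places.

+3.184 V

Cu²⁺/Cu⁺ is the cathode (higher E°), Na⁺/Na the anode: E°cell = +0.18 − (-2.73) = +2.91 V, n = 1.
Overall: Cu²⁺(aq) + Na(s) → Cu⁺(aq) + Na⁺(aq)
Q = [Cu⁺]·[Na⁺] / ([Cu²⁺]); log Q = -4.622.
E = E° − (0.0592/n) log Q = +2.91 − (0.0592/1)(-4.622) = +3.184 V.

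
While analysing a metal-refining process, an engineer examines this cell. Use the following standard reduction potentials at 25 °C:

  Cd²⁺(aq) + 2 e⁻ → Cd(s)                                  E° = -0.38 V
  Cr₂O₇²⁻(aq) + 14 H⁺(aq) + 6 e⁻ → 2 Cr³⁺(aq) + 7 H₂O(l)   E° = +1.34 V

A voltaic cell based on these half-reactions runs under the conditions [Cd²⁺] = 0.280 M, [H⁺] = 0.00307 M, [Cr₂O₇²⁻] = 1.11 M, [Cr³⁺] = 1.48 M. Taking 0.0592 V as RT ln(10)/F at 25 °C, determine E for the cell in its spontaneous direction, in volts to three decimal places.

+1.386 V

Cr₂O₇²⁻/Cr³⁺ is the cathode (higher E°), Cd²⁺/Cd the anode: E°cell = +1.34 − (-0.38) = +1.72 V, n = 6.
Overall: Cr₂O₇²⁻(aq) + 14 H⁺(aq) + 3 Cd(s) → 2 Cr³⁺(aq) + 7 H₂O(l) + 3 Cd²⁺(aq)
Q = [Cr³⁺]^2·[Cd²⁺]^3 / ([Cr₂O₇²⁻]·[H⁺]^14); log Q = 33.817.
E = E° − (0.0592/n) log Q = +1.72 − (0.0592/6)(33.817) = +1.386 V.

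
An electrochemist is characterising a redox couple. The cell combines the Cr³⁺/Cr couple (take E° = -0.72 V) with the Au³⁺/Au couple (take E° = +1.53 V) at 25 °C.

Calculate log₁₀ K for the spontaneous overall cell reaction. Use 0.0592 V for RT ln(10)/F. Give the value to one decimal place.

Cathode: Au³⁺/Au; anode: Cr³⁺/Cr. E°cell = +2.25 V, n = 3.
log K = nE°cell / 0.0592 = (3)(+2.25) / 0.0592 = 114.0.

114.0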